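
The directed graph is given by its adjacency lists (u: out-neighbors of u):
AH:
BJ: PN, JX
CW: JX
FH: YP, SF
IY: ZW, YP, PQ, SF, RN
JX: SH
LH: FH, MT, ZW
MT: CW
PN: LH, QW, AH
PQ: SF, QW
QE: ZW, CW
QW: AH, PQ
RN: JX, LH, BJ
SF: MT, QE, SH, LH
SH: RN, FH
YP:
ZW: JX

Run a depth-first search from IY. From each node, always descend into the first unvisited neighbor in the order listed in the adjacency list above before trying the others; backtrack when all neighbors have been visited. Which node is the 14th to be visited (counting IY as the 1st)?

Visit IY
IY → ZW
ZW → JX
JX → SH
SH → RN
RN → LH
LH → FH
FH → YP
FH → SF
SF → MT
MT → CW
SF → QE
RN → BJ
BJ → PN
PN → QW
QW → AH
QW → PQ

Visit order: IY, ZW, JX, SH, RN, LH, FH, YP, SF, MT, CW, QE, BJ, PN, QW, AH, PQ

PN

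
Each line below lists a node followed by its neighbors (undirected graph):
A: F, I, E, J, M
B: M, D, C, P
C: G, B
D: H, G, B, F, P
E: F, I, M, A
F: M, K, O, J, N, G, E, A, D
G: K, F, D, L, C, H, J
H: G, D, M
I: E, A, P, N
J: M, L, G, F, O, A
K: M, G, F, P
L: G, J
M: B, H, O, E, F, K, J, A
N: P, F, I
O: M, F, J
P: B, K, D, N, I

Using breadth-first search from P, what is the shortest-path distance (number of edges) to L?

3

Level 0: P
Level 1: B, D, I, K, N
Level 2: A, C, E, F, G, H, M
Level 3: J, L, O
L first appears at level 3.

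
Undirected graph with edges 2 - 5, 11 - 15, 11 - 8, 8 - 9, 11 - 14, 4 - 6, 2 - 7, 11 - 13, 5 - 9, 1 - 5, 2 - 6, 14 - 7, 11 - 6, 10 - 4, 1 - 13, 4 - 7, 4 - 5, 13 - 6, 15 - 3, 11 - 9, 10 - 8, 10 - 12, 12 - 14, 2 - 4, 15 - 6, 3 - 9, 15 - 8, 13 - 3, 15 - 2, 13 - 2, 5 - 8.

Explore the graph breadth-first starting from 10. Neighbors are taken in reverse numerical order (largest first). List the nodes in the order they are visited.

10, 12, 8, 4, 14, 15, 11, 9, 5, 7, 6, 2, 3, 13, 1

Visit 10; enqueue 12, 8, 4 → queue [12, 8, 4]
Visit 12; enqueue 14 → queue [8, 4, 14]
Visit 8; enqueue 15, 11, 9, 5 → queue [4, 14, 15, 11, 9, 5]
Visit 4; enqueue 7, 6, 2 → queue [14, 15, 11, 9, 5, 7, 6, 2]
Visit 14 → queue [15, 11, 9, 5, 7, 6, 2]
Visit 15; enqueue 3 → queue [11, 9, 5, 7, 6, 2, 3]
Visit 11; enqueue 13 → queue [9, 5, 7, 6, 2, 3, 13]
Visit 9 → queue [5, 7, 6, 2, 3, 13]
Visit 5; enqueue 1 → queue [7, 6, 2, 3, 13, 1]
Visit 7 → queue [6, 2, 3, 13, 1]
Visit 6 → queue [2, 3, 13, 1]
Visit 2 → queue [3, 13, 1]
Visit 3 → queue [13, 1]
Visit 13 → queue [1]
Visit 1 → queue []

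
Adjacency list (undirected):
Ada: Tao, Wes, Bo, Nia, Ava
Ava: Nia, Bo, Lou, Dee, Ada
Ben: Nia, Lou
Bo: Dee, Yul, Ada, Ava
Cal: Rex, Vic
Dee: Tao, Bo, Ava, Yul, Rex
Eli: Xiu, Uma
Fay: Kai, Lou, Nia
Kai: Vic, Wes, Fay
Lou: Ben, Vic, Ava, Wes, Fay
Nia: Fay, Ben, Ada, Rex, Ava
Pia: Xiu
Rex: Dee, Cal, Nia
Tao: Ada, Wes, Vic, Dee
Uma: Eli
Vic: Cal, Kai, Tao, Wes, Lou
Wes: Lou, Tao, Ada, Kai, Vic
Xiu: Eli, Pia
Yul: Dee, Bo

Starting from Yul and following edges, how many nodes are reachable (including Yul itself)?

BFS from Yul visits: Yul, Dee, Bo, Tao, Ava, Rex, Ada, Wes, Vic, Nia, Lou, Cal, Kai, Fay, Ben
Reachable nodes: 15 of 19 total.

15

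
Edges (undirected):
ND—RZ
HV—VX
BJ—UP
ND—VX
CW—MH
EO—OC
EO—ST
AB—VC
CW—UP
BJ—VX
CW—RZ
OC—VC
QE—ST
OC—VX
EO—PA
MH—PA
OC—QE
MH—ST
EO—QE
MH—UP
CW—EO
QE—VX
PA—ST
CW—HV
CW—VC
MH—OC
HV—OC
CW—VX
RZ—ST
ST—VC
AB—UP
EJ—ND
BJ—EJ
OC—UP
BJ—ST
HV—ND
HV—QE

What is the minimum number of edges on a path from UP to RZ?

2

Level 0: UP
Level 1: AB, BJ, CW, MH, OC
Level 2: EJ, EO, HV, PA, QE, RZ, ST, VC, VX
Level 3: ND
RZ first appears at level 2.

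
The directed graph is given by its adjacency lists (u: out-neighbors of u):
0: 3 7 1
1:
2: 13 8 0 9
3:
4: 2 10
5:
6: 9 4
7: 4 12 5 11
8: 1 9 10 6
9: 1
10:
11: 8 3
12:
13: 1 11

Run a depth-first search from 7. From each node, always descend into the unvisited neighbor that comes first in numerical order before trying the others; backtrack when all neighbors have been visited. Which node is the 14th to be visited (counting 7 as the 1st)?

12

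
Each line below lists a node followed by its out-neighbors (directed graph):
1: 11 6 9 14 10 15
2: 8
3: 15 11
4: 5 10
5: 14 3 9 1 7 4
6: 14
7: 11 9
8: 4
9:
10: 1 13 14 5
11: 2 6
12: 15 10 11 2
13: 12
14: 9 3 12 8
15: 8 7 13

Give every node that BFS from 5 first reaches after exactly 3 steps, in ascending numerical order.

2, 13

Level 0: 5
Level 1: 1, 3, 4, 7, 9, 14
Level 2: 6, 8, 10, 11, 12, 15
Level 3: 2, 13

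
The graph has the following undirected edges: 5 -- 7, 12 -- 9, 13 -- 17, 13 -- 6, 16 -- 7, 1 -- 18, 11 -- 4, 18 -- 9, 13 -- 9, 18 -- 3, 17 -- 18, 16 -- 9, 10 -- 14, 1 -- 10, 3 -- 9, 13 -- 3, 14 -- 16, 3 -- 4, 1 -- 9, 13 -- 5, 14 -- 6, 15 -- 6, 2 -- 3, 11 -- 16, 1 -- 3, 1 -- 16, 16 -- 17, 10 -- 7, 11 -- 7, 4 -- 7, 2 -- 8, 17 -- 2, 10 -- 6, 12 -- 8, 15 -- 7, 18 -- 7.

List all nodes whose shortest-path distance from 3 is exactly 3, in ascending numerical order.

Level 0: 3
Level 1: 1, 2, 4, 9, 13, 18
Level 2: 5, 6, 7, 8, 10, 11, 12, 16, 17
Level 3: 14, 15

14, 15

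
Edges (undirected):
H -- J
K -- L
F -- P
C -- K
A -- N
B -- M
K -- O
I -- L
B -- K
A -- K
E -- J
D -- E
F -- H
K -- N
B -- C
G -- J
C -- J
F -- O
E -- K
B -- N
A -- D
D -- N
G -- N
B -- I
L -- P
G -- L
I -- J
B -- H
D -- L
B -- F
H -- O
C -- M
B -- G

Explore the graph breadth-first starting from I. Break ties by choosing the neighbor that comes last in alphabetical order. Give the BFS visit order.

Visit I; enqueue L, J, B → queue [L, J, B]
Visit L; enqueue P, K, G, D → queue [J, B, P, K, G, D]
Visit J; enqueue H, E, C → queue [B, P, K, G, D, H, E, C]
Visit B; enqueue N, M, F → queue [P, K, G, D, H, E, C, N, M, F]
Visit P → queue [K, G, D, H, E, C, N, M, F]
Visit K; enqueue O, A → queue [G, D, H, E, C, N, M, F, O, A]
Visit G → queue [D, H, E, C, N, M, F, O, A]
Visit D → queue [H, E, C, N, M, F, O, A]
Visit H → queue [E, C, N, M, F, O, A]
Visit E → queue [C, N, M, F, O, A]
Visit C → queue [N, M, F, O, A]
Visit N → queue [M, F, O, A]
Visit M → queue [F, O, A]
Visit F → queue [O, A]
Visit O → queue [A]
Visit A → queue []

I, L, J, B, P, K, G, D, H, E, C, N, M, F, O, A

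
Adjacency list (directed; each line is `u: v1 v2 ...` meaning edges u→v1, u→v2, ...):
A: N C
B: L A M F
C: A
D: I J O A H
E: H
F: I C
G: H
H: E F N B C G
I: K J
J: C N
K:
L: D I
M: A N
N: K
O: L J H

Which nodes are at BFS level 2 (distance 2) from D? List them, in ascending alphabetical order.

B, C, E, F, G, K, L, N

Level 0: D
Level 1: A, H, I, J, O
Level 2: B, C, E, F, G, K, L, N
Level 3: M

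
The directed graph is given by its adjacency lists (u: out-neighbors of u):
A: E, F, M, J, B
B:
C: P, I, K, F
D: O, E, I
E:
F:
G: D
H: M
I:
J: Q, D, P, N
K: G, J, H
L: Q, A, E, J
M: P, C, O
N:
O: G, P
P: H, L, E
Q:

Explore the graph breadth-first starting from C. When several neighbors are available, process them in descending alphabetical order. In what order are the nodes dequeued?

Visit C; enqueue P, K, I, F → queue [P, K, I, F]
Visit P; enqueue L, H, E → queue [K, I, F, L, H, E]
Visit K; enqueue J, G → queue [I, F, L, H, E, J, G]
Visit I → queue [F, L, H, E, J, G]
Visit F → queue [L, H, E, J, G]
Visit L; enqueue Q, A → queue [H, E, J, G, Q, A]
Visit H; enqueue M → queue [E, J, G, Q, A, M]
Visit E → queue [J, G, Q, A, M]
Visit J; enqueue N, D → queue [G, Q, A, M, N, D]
Visit G → queue [Q, A, M, N, D]
Visit Q → queue [A, M, N, D]
Visit A; enqueue B → queue [M, N, D, B]
Visit M; enqueue O → queue [N, D, B, O]
Visit N → queue [D, B, O]
Visit D → queue [B, O]
Visit B → queue [O]
Visit O → queue []

C → P → K → I → F → L → H → E → J → G → Q → A → M → N → D → B → O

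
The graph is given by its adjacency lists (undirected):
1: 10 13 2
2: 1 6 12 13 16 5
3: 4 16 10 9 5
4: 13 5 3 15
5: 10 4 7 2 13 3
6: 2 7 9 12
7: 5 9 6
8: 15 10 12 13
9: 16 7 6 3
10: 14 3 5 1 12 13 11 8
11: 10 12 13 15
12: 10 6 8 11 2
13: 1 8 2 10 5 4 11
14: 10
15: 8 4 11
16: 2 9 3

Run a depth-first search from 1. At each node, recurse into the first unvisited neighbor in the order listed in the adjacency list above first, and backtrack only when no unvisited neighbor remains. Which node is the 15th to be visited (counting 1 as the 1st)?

7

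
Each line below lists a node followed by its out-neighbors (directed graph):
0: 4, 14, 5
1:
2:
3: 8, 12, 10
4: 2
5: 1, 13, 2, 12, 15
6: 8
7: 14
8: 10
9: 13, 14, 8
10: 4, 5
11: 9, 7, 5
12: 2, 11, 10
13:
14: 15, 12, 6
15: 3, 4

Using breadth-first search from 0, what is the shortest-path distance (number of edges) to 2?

Level 0: 0
Level 1: 4, 5, 14
Level 2: 1, 2, 6, 12, 13, 15
Level 3: 3, 8, 10, 11
Level 4: 7, 9
2 first appears at level 2.

2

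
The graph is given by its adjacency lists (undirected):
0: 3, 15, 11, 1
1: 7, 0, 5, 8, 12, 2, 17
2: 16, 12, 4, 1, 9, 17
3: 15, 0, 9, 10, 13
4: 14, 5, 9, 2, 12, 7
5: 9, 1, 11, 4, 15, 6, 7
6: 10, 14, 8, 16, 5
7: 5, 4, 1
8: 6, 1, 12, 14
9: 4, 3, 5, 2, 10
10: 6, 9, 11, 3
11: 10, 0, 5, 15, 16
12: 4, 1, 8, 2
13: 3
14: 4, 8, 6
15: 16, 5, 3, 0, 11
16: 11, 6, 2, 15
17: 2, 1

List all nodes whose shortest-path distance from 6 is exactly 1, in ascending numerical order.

5, 8, 10, 14, 16

Level 0: 6
Level 1: 5, 8, 10, 14, 16
Level 2: 1, 2, 3, 4, 7, 9, 11, 12, 15
Level 3: 0, 13, 17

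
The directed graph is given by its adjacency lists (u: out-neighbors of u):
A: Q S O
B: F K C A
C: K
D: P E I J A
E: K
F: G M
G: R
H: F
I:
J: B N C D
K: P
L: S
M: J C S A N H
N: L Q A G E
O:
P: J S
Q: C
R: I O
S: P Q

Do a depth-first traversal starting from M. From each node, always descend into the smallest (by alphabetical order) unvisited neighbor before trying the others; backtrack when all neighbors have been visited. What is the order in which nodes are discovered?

Visit M
M → A
A → O
A → Q
Q → C
C → K
K → P
P → J
J → B
B → F
F → G
G → R
R → I
J → D
D → E
J → N
N → L
L → S
M → H

M → A → O → Q → C → K → P → J → B → F → G → R → I → D → E → N → L → S → H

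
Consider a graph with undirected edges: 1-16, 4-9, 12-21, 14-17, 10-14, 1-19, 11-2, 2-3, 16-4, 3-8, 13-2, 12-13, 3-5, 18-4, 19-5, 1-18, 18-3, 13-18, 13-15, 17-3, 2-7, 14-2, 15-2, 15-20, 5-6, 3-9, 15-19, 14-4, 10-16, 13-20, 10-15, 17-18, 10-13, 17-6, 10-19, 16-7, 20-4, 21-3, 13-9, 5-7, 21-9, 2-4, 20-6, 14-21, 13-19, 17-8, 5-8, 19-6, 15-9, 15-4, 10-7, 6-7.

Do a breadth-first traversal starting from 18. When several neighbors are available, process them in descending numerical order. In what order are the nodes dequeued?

Visit 18; enqueue 17, 13, 4, 3, 1 → queue [17, 13, 4, 3, 1]
Visit 17; enqueue 14, 8, 6 → queue [13, 4, 3, 1, 14, 8, 6]
Visit 13; enqueue 20, 19, 15, 12, 10, 9, 2 → queue [4, 3, 1, 14, 8, 6, 20, 19, 15, 12, 10, 9, 2]
Visit 4; enqueue 16 → queue [3, 1, 14, 8, 6, 20, 19, 15, 12, 10, 9, 2, 16]
Visit 3; enqueue 21, 5 → queue [1, 14, 8, 6, 20, 19, 15, 12, 10, 9, 2, 16, 21, 5]
Visit 1 → queue [14, 8, 6, 20, 19, 15, 12, 10, 9, 2, 16, 21, 5]
Visit 14 → queue [8, 6, 20, 19, 15, 12, 10, 9, 2, 16, 21, 5]
Visit 8 → queue [6, 20, 19, 15, 12, 10, 9, 2, 16, 21, 5]
Visit 6; enqueue 7 → queue [20, 19, 15, 12, 10, 9, 2, 16, 21, 5, 7]
Visit 20 → queue [19, 15, 12, 10, 9, 2, 16, 21, 5, 7]
Visit 19 → queue [15, 12, 10, 9, 2, 16, 21, 5, 7]
Visit 15 → queue [12, 10, 9, 2, 16, 21, 5, 7]
Visit 12 → queue [10, 9, 2, 16, 21, 5, 7]
Visit 10 → queue [9, 2, 16, 21, 5, 7]
Visit 9 → queue [2, 16, 21, 5, 7]
Visit 2; enqueue 11 → queue [16, 21, 5, 7, 11]
Visit 16 → queue [21, 5, 7, 11]
Visit 21 → queue [5, 7, 11]
Visit 5 → queue [7, 11]
Visit 7 → queue [11]
Visit 11 → queue []

18 → 17 → 13 → 4 → 3 → 1 → 14 → 8 → 6 → 20 → 19 → 15 → 12 → 10 → 9 → 2 → 16 → 21 → 5 → 7 → 11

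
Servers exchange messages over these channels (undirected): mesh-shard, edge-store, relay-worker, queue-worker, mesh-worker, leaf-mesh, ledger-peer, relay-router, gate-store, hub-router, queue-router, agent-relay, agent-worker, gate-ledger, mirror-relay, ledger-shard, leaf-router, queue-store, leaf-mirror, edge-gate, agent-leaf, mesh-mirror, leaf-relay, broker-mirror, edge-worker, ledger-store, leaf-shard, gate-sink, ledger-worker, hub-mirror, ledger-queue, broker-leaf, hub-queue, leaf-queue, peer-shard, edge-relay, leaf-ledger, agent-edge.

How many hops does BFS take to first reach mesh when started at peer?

2

Level 0: peer
Level 1: ledger, shard
Level 2: gate, leaf, mesh, queue, store, worker
Level 3: agent, broker, edge, hub, mirror, relay, router, sink
mesh first appears at level 2.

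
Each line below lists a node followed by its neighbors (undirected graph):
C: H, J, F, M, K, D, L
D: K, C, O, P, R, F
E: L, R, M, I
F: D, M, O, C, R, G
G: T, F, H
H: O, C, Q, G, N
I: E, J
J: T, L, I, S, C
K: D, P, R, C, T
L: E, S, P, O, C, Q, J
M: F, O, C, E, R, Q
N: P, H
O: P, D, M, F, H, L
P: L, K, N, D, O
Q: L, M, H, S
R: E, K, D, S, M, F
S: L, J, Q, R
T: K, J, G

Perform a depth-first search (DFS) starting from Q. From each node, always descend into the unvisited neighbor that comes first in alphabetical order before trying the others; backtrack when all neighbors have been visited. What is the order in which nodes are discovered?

Q -> H -> C -> D -> F -> G -> T -> J -> I -> E -> L -> O -> M -> R -> K -> P -> N -> S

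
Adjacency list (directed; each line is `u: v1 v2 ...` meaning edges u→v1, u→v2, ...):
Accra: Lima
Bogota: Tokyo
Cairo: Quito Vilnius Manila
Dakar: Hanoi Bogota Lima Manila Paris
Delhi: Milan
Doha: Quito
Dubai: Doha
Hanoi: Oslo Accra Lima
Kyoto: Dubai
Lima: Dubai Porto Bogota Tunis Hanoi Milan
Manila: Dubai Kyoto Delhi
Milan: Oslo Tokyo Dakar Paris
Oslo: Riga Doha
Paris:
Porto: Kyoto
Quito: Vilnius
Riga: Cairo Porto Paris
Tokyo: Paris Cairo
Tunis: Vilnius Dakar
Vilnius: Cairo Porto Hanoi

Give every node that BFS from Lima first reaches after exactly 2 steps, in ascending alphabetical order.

Accra, Dakar, Doha, Kyoto, Oslo, Paris, Tokyo, Vilnius

Level 0: Lima
Level 1: Bogota, Dubai, Hanoi, Milan, Porto, Tunis
Level 2: Accra, Dakar, Doha, Kyoto, Oslo, Paris, Tokyo, Vilnius
Level 3: Cairo, Manila, Quito, Riga
Level 4: Delhi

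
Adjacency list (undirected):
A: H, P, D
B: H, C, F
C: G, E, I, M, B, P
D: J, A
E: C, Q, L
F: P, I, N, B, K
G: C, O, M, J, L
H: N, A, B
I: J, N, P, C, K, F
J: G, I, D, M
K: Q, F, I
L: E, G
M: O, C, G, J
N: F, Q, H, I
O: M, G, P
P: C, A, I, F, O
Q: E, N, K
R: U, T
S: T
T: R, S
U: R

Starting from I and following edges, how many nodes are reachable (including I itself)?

BFS from I visits: I, J, N, P, C, K, F, G, D, M, Q, H, A, O, E, B, L
Reachable nodes: 17 of 21 total.

17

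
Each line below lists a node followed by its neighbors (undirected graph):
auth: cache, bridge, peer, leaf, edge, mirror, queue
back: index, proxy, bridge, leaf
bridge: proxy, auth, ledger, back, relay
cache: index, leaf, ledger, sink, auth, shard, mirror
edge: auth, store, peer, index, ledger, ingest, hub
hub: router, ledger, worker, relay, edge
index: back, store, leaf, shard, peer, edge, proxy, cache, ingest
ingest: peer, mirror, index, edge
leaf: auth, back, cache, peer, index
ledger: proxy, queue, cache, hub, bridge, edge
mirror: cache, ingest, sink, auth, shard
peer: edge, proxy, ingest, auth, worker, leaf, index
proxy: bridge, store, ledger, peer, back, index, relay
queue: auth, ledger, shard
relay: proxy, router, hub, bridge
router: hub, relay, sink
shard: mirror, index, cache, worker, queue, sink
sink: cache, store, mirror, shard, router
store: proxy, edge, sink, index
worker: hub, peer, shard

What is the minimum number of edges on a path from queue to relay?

Level 0: queue
Level 1: auth, ledger, shard
Level 2: bridge, cache, edge, hub, index, leaf, mirror, peer, proxy, sink, worker
Level 3: back, ingest, relay, router, store
relay first appears at level 3.

3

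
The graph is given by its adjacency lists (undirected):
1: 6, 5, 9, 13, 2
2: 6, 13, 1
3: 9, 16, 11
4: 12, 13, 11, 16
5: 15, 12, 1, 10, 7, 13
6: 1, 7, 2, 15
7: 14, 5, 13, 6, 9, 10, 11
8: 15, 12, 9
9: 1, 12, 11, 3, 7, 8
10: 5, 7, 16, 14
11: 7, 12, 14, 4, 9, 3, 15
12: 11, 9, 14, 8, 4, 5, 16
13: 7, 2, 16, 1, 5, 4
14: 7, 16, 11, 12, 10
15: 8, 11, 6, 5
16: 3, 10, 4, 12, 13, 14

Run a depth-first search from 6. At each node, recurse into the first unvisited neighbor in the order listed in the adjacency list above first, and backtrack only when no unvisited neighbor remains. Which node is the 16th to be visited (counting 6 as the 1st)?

2

Visit 6
6 → 1
1 → 5
5 → 15
15 → 8
8 → 12
12 → 11
11 → 7
7 → 14
14 → 16
16 → 3
3 → 9
16 → 10
16 → 4
4 → 13
13 → 2

Visit order: 6, 1, 5, 15, 8, 12, 11, 7, 14, 16, 3, 9, 10, 4, 13, 2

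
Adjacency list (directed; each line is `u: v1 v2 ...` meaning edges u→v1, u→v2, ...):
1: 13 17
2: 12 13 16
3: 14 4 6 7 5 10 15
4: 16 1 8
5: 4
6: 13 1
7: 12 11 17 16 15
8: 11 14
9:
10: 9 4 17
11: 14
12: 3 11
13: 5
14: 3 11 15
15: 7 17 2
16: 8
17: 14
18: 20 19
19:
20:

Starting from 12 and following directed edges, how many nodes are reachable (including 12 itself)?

17

BFS from 12 visits: 12, 11, 3, 14, 15, 10, 7, 6, 5, 4, 17, 2, 9, 16, 13, 1, 8
Reachable nodes: 17 of 20 total.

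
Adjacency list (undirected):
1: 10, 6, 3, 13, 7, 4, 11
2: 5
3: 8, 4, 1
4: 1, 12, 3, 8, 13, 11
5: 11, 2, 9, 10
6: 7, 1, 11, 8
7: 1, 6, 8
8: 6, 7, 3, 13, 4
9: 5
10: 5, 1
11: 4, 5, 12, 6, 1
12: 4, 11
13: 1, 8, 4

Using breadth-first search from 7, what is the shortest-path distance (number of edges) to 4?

Level 0: 7
Level 1: 1, 6, 8
Level 2: 3, 4, 10, 11, 13
Level 3: 5, 12
Level 4: 2, 9
4 first appears at level 2.

2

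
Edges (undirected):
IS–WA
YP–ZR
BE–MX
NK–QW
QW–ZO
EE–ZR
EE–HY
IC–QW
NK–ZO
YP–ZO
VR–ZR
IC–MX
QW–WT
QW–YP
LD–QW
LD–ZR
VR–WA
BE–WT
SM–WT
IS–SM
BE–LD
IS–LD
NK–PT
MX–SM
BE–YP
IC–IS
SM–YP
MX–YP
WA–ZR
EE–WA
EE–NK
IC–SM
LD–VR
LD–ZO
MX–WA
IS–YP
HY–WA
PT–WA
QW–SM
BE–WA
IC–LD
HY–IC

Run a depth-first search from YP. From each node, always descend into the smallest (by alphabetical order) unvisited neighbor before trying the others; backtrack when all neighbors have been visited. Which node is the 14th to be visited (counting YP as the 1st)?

WT

Visit YP
YP → BE
BE → LD
LD → IC
IC → HY
HY → EE
EE → NK
NK → PT
PT → WA
WA → IS
IS → SM
SM → MX
SM → QW
QW → WT
QW → ZO
WA → VR
VR → ZR

Visit order: YP, BE, LD, IC, HY, EE, NK, PT, WA, IS, SM, MX, QW, WT, ZO, VR, ZR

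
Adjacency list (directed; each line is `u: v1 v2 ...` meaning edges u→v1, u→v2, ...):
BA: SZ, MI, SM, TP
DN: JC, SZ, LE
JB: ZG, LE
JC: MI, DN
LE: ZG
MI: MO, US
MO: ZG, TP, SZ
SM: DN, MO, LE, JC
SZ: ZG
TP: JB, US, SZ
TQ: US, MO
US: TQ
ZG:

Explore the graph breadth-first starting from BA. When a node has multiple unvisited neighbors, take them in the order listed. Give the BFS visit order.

Visit BA; enqueue SZ, MI, SM, TP → queue [SZ, MI, SM, TP]
Visit SZ; enqueue ZG → queue [MI, SM, TP, ZG]
Visit MI; enqueue MO, US → queue [SM, TP, ZG, MO, US]
Visit SM; enqueue DN, LE, JC → queue [TP, ZG, MO, US, DN, LE, JC]
Visit TP; enqueue JB → queue [ZG, MO, US, DN, LE, JC, JB]
Visit ZG → queue [MO, US, DN, LE, JC, JB]
Visit MO → queue [US, DN, LE, JC, JB]
Visit US; enqueue TQ → queue [DN, LE, JC, JB, TQ]
Visit DN → queue [LE, JC, JB, TQ]
Visit LE → queue [JC, JB, TQ]
Visit JC → queue [JB, TQ]
Visit JB → queue [TQ]
Visit TQ → queue []

BA, SZ, MI, SM, TP, ZG, MO, US, DN, LE, JC, JB, TQ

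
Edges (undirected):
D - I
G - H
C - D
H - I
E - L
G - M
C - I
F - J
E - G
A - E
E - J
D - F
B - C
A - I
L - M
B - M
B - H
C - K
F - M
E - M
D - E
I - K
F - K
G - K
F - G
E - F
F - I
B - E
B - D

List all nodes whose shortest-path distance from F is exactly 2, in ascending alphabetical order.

A, B, C, H, L

Level 0: F
Level 1: D, E, G, I, J, K, M
Level 2: A, B, C, H, L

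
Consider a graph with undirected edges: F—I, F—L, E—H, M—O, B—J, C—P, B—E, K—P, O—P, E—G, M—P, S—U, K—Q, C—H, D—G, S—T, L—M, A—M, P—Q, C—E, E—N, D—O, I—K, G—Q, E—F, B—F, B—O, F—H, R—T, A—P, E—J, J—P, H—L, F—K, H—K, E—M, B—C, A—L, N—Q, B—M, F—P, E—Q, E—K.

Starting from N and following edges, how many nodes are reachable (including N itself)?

BFS from N visits: N, E, Q, B, C, F, G, H, J, K, M, P, O, I, L, D, A
Reachable nodes: 17 of 21 total.

17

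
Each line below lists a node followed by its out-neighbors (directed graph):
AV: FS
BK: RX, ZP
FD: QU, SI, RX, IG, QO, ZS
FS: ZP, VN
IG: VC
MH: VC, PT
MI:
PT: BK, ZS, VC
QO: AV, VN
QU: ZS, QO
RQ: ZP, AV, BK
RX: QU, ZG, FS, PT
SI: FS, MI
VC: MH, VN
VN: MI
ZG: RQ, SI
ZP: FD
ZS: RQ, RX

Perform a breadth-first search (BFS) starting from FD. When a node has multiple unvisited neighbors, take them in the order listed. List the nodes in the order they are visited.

Visit FD; enqueue QU, SI, RX, IG, QO, ZS → queue [QU, SI, RX, IG, QO, ZS]
Visit QU → queue [SI, RX, IG, QO, ZS]
Visit SI; enqueue FS, MI → queue [RX, IG, QO, ZS, FS, MI]
Visit RX; enqueue ZG, PT → queue [IG, QO, ZS, FS, MI, ZG, PT]
Visit IG; enqueue VC → queue [QO, ZS, FS, MI, ZG, PT, VC]
Visit QO; enqueue AV, VN → queue [ZS, FS, MI, ZG, PT, VC, AV, VN]
Visit ZS; enqueue RQ → queue [FS, MI, ZG, PT, VC, AV, VN, RQ]
Visit FS; enqueue ZP → queue [MI, ZG, PT, VC, AV, VN, RQ, ZP]
Visit MI → queue [ZG, PT, VC, AV, VN, RQ, ZP]
Visit ZG → queue [PT, VC, AV, VN, RQ, ZP]
Visit PT; enqueue BK → queue [VC, AV, VN, RQ, ZP, BK]
Visit VC; enqueue MH → queue [AV, VN, RQ, ZP, BK, MH]
Visit AV → queue [VN, RQ, ZP, BK, MH]
Visit VN → queue [RQ, ZP, BK, MH]
Visit RQ → queue [ZP, BK, MH]
Visit ZP → queue [BK, MH]
Visit BK → queue [MH]
Visit MH → queue []

FD QU SI RX IG QO ZS FS MI ZG PT VC AV VN RQ ZP BK MH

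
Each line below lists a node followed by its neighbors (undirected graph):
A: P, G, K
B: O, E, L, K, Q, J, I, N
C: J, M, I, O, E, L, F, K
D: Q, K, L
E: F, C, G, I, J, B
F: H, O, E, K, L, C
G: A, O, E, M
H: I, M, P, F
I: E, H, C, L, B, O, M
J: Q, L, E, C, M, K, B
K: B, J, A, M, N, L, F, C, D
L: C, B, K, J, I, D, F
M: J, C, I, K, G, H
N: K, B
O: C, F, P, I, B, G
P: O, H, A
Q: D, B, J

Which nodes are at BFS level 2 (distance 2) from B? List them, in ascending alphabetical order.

A, C, D, F, G, H, M, P

Level 0: B
Level 1: E, I, J, K, L, N, O, Q
Level 2: A, C, D, F, G, H, M, P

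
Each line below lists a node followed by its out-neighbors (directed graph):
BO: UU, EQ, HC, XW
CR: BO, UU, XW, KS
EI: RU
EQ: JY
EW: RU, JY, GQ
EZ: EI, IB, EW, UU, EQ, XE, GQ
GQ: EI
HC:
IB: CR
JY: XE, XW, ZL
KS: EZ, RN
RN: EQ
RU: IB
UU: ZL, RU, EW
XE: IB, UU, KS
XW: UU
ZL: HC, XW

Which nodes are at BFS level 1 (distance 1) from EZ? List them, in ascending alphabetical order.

EI, EQ, EW, GQ, IB, UU, XE

Level 0: EZ
Level 1: EI, EQ, EW, GQ, IB, UU, XE
Level 2: CR, JY, KS, RU, ZL
Level 3: BO, HC, RN, XW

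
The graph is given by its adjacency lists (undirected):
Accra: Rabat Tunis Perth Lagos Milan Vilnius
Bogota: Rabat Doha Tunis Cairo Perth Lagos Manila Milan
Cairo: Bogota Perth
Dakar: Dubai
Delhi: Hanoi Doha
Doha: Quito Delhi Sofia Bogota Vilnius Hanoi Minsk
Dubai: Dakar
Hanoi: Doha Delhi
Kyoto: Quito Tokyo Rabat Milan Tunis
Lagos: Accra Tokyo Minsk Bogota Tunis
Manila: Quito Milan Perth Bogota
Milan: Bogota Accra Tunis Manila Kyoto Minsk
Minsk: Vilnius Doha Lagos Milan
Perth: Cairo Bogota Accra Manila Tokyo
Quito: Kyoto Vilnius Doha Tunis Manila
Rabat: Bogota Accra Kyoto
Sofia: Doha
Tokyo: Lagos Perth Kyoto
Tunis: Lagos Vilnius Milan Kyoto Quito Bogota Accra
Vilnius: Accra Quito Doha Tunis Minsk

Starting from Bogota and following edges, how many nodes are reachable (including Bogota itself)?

18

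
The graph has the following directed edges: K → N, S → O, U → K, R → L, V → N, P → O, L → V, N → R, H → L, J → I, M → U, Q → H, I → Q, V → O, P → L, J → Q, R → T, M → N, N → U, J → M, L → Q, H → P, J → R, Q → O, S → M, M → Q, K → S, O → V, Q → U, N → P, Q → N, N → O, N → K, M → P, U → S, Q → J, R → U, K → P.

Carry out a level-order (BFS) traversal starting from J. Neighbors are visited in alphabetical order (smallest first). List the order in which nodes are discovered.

Visit J; enqueue I, M, Q, R → queue [I, M, Q, R]
Visit I → queue [M, Q, R]
Visit M; enqueue N, P, U → queue [Q, R, N, P, U]
Visit Q; enqueue H, O → queue [R, N, P, U, H, O]
Visit R; enqueue L, T → queue [N, P, U, H, O, L, T]
Visit N; enqueue K → queue [P, U, H, O, L, T, K]
Visit P → queue [U, H, O, L, T, K]
Visit U; enqueue S → queue [H, O, L, T, K, S]
Visit H → queue [O, L, T, K, S]
Visit O; enqueue V → queue [L, T, K, S, V]
Visit L → queue [T, K, S, V]
Visit T → queue [K, S, V]
Visit K → queue [S, V]
Visit S → queue [V]
Visit V → queue []

J I M Q R N P U H O L T K S V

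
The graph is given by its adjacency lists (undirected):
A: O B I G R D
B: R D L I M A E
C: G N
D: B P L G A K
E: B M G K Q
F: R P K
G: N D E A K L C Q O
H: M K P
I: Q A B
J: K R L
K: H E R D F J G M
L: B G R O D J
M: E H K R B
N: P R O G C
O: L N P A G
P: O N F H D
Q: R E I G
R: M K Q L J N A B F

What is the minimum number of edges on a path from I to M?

2

Level 0: I
Level 1: A, B, Q
Level 2: D, E, G, L, M, O, R
Level 3: C, F, H, J, K, N, P
M first appears at level 2.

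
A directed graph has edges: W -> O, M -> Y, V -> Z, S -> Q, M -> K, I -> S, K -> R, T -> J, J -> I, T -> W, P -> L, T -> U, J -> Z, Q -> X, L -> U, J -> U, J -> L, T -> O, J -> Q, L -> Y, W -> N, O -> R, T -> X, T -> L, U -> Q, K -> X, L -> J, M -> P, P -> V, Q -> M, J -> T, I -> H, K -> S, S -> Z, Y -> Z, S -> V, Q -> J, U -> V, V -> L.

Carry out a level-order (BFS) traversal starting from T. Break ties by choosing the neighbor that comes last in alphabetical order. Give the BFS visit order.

T -> X -> W -> U -> O -> L -> J -> N -> V -> Q -> R -> Y -> Z -> I -> M -> S -> H -> P -> K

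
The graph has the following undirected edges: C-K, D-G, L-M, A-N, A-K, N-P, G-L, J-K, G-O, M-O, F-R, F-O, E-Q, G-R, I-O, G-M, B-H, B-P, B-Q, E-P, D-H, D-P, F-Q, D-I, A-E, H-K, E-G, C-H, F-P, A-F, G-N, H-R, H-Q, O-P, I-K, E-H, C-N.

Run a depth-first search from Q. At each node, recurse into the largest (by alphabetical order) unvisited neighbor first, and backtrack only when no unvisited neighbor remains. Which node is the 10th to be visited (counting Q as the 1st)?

J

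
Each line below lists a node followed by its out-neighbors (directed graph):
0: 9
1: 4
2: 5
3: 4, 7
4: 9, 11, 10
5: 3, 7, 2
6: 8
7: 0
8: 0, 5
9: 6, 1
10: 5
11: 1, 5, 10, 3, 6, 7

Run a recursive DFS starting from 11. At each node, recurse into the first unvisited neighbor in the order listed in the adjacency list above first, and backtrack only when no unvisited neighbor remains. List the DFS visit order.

Visit 11
11 → 1
1 → 4
4 → 9
9 → 6
6 → 8
8 → 0
8 → 5
5 → 3
3 → 7
5 → 2
4 → 10

11, 1, 4, 9, 6, 8, 0, 5, 3, 7, 2, 10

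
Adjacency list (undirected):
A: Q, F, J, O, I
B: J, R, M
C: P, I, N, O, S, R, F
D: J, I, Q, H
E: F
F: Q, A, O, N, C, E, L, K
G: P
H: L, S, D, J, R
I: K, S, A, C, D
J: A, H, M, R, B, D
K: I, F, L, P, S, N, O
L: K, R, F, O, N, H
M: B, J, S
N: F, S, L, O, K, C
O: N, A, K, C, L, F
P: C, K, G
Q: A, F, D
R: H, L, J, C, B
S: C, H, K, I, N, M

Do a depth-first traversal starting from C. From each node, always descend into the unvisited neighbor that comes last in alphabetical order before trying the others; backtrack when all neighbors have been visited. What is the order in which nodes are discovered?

C S N O L R J M B H D Q F K P G I A E

Visit C
C → S
S → N
N → O
O → L
L → R
R → J
J → M
M → B
J → H
H → D
D → Q
Q → F
F → K
K → P
P → G
K → I
I → A
F → E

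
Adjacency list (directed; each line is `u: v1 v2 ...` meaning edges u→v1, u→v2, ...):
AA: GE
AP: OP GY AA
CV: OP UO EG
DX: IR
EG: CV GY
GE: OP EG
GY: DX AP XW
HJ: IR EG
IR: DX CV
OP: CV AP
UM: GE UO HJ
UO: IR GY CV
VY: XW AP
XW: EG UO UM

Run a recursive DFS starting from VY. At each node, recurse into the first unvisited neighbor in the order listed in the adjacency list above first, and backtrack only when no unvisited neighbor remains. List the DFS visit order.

VY, XW, EG, CV, OP, AP, GY, DX, IR, AA, GE, UO, UM, HJ

Visit VY
VY → XW
XW → EG
EG → CV
CV → OP
OP → AP
AP → GY
GY → DX
DX → IR
AP → AA
AA → GE
CV → UO
XW → UM
UM → HJ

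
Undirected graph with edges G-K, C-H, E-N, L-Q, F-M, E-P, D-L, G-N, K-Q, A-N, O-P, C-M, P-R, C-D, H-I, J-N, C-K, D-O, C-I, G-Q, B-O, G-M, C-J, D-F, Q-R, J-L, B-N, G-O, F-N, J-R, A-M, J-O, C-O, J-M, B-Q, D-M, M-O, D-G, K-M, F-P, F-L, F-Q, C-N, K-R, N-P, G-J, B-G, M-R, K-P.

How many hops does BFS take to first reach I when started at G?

Level 0: G
Level 1: B, D, J, K, M, N, O, Q
Level 2: A, C, E, F, L, P, R
Level 3: H, I
I first appears at level 3.

3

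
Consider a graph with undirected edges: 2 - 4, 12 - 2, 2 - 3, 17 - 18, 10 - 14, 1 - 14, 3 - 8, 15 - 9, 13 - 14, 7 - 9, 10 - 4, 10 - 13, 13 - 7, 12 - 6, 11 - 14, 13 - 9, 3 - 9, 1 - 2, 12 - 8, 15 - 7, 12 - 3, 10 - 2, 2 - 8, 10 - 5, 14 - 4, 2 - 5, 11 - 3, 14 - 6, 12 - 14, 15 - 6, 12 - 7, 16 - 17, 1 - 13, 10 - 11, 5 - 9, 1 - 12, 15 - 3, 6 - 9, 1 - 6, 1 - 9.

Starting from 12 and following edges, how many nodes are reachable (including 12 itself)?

BFS from 12 visits: 12, 1, 2, 3, 6, 7, 8, 14, 9, 13, 4, 5, 10, 11, 15
Reachable nodes: 15 of 18 total.

15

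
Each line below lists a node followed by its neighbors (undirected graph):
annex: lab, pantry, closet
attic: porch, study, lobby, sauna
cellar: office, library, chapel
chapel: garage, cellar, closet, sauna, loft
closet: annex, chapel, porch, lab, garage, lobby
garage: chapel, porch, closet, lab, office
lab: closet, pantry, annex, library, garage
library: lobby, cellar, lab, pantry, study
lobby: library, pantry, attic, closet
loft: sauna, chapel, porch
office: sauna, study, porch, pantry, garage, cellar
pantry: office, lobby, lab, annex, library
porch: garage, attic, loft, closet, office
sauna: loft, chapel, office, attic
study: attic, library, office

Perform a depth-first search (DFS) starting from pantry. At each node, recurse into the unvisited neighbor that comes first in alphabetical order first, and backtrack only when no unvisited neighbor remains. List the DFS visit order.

pantry, annex, closet, chapel, cellar, library, lab, garage, office, porch, attic, lobby, sauna, loft, study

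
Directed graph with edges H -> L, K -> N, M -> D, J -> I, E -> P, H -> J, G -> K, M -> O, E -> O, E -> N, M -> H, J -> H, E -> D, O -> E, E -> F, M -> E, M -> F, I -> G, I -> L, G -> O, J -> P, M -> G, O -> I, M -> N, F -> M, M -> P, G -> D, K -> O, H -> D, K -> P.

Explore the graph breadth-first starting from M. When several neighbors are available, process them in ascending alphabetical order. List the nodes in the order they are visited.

Visit M; enqueue D, E, F, G, H, N, O, P → queue [D, E, F, G, H, N, O, P]
Visit D → queue [E, F, G, H, N, O, P]
Visit E → queue [F, G, H, N, O, P]
Visit F → queue [G, H, N, O, P]
Visit G; enqueue K → queue [H, N, O, P, K]
Visit H; enqueue J, L → queue [N, O, P, K, J, L]
Visit N → queue [O, P, K, J, L]
Visit O; enqueue I → queue [P, K, J, L, I]
Visit P → queue [K, J, L, I]
Visit K → queue [J, L, I]
Visit J → queue [L, I]
Visit L → queue [I]
Visit I → queue []

M, D, E, F, G, H, N, O, P, K, J, L, I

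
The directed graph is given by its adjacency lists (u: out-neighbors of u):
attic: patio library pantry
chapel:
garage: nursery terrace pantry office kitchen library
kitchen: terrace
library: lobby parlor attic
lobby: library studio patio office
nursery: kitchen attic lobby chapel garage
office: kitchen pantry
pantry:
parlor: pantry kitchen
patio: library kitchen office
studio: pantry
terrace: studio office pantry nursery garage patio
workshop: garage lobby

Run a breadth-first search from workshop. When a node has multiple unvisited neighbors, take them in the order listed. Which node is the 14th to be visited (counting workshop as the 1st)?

Visit workshop; enqueue garage, lobby → queue [garage, lobby]
Visit garage; enqueue nursery, terrace, pantry, office, kitchen, library → queue [lobby, nursery, terrace, pantry, office, kitchen, library]
Visit lobby; enqueue studio, patio → queue [nursery, terrace, pantry, office, kitchen, library, studio, patio]
Visit nursery; enqueue attic, chapel → queue [terrace, pantry, office, kitchen, library, studio, patio, attic, chapel]
Visit terrace → queue [pantry, office, kitchen, library, studio, patio, attic, chapel]
Visit pantry → queue [office, kitchen, library, studio, patio, attic, chapel]
Visit office → queue [kitchen, library, studio, patio, attic, chapel]
Visit kitchen → queue [library, studio, patio, attic, chapel]
Visit library; enqueue parlor → queue [studio, patio, attic, chapel, parlor]
Visit studio → queue [patio, attic, chapel, parlor]
Visit patio → queue [attic, chapel, parlor]
Visit attic → queue [chapel, parlor]
Visit chapel → queue [parlor]
Visit parlor → queue []

Visit order: workshop, garage, lobby, nursery, terrace, pantry, office, kitchen, library, studio, patio, attic, chapel, parlor

parlor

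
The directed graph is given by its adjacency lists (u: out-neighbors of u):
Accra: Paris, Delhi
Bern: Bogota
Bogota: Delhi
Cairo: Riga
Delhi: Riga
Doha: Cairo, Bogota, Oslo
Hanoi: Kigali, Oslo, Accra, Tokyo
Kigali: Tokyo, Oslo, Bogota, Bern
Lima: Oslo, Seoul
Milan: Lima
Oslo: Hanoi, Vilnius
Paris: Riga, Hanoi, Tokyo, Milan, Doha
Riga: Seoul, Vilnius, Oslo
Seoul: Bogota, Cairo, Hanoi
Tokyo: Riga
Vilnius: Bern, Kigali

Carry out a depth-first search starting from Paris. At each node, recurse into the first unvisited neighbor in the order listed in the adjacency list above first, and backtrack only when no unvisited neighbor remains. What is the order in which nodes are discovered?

Paris, Riga, Seoul, Bogota, Delhi, Cairo, Hanoi, Kigali, Tokyo, Oslo, Vilnius, Bern, Accra, Milan, Lima, Doha

Visit Paris
Paris → Riga
Riga → Seoul
Seoul → Bogota
Bogota → Delhi
Seoul → Cairo
Seoul → Hanoi
Hanoi → Kigali
Kigali → Tokyo
Kigali → Oslo
Oslo → Vilnius
Vilnius → Bern
Hanoi → Accra
Paris → Milan
Milan → Lima
Paris → Doha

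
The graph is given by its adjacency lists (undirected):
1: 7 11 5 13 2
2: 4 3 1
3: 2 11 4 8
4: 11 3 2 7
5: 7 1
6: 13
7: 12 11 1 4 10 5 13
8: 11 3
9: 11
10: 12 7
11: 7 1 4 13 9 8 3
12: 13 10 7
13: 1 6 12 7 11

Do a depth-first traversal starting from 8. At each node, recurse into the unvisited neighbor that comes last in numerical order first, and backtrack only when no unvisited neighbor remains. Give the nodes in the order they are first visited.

8 11 13 12 10 7 5 1 2 4 3 6 9

Visit 8
8 → 11
11 → 13
13 → 12
12 → 10
10 → 7
7 → 5
5 → 1
1 → 2
2 → 4
4 → 3
13 → 6
11 → 9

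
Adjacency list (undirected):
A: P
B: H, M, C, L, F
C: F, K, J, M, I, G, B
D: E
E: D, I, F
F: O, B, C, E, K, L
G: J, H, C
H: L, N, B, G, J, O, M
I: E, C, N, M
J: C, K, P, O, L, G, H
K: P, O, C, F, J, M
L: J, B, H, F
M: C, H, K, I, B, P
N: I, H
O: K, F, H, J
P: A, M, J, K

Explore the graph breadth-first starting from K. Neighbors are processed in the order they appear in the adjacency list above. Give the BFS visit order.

Visit K; enqueue P, O, C, F, J, M → queue [P, O, C, F, J, M]
Visit P; enqueue A → queue [O, C, F, J, M, A]
Visit O; enqueue H → queue [C, F, J, M, A, H]
Visit C; enqueue I, G, B → queue [F, J, M, A, H, I, G, B]
Visit F; enqueue E, L → queue [J, M, A, H, I, G, B, E, L]
Visit J → queue [M, A, H, I, G, B, E, L]
Visit M → queue [A, H, I, G, B, E, L]
Visit A → queue [H, I, G, B, E, L]
Visit H; enqueue N → queue [I, G, B, E, L, N]
Visit I → queue [G, B, E, L, N]
Visit G → queue [B, E, L, N]
Visit B → queue [E, L, N]
Visit E; enqueue D → queue [L, N, D]
Visit L → queue [N, D]
Visit N → queue [D]
Visit D → queue []

K P O C F J M A H I G B E L N D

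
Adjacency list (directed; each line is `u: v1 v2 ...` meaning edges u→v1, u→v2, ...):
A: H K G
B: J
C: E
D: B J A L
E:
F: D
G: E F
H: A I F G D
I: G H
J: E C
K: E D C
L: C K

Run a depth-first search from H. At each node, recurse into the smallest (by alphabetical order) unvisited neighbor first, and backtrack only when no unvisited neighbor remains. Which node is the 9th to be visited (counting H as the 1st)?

C

Visit H
H → A
A → G
G → E
G → F
F → D
D → B
B → J
J → C
D → L
L → K
H → I

Visit order: H, A, G, E, F, D, B, J, C, L, K, I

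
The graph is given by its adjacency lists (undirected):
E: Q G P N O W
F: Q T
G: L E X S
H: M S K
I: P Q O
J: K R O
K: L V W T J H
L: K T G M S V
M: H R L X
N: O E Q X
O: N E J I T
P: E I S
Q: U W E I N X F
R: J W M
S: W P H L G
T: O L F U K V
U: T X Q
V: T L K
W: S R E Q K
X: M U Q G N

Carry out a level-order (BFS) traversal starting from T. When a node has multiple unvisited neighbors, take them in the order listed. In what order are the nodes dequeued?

Visit T; enqueue O, L, F, U, K, V → queue [O, L, F, U, K, V]
Visit O; enqueue N, E, J, I → queue [L, F, U, K, V, N, E, J, I]
Visit L; enqueue G, M, S → queue [F, U, K, V, N, E, J, I, G, M, S]
Visit F; enqueue Q → queue [U, K, V, N, E, J, I, G, M, S, Q]
Visit U; enqueue X → queue [K, V, N, E, J, I, G, M, S, Q, X]
Visit K; enqueue W, H → queue [V, N, E, J, I, G, M, S, Q, X, W, H]
Visit V → queue [N, E, J, I, G, M, S, Q, X, W, H]
Visit N → queue [E, J, I, G, M, S, Q, X, W, H]
Visit E; enqueue P → queue [J, I, G, M, S, Q, X, W, H, P]
Visit J; enqueue R → queue [I, G, M, S, Q, X, W, H, P, R]
Visit I → queue [G, M, S, Q, X, W, H, P, R]
Visit G → queue [M, S, Q, X, W, H, P, R]
Visit M → queue [S, Q, X, W, H, P, R]
Visit S → queue [Q, X, W, H, P, R]
Visit Q → queue [X, W, H, P, R]
Visit X → queue [W, H, P, R]
Visit W → queue [H, P, R]
Visit H → queue [P, R]
Visit P → queue [R]
Visit R → queue []

T, O, L, F, U, K, V, N, E, J, I, G, M, S, Q, X, W, H, P, R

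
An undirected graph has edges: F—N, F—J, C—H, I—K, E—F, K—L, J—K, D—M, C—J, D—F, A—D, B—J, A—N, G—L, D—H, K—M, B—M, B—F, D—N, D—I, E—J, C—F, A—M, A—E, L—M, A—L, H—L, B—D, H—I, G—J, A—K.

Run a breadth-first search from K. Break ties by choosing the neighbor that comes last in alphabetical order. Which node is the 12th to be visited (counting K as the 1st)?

Visit K; enqueue M, L, J, I, A → queue [M, L, J, I, A]
Visit M; enqueue D, B → queue [L, J, I, A, D, B]
Visit L; enqueue H, G → queue [J, I, A, D, B, H, G]
Visit J; enqueue F, E, C → queue [I, A, D, B, H, G, F, E, C]
Visit I → queue [A, D, B, H, G, F, E, C]
Visit A; enqueue N → queue [D, B, H, G, F, E, C, N]
Visit D → queue [B, H, G, F, E, C, N]
Visit B → queue [H, G, F, E, C, N]
Visit H → queue [G, F, E, C, N]
Visit G → queue [F, E, C, N]
Visit F → queue [E, C, N]
Visit E → queue [C, N]
Visit C → queue [N]
Visit N → queue []

Visit order: K, M, L, J, I, A, D, B, H, G, F, E, C, N

E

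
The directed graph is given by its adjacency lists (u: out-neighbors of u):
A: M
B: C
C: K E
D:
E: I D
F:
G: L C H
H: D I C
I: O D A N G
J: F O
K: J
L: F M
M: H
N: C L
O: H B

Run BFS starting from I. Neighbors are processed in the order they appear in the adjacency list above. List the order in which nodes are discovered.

Visit I; enqueue O, D, A, N, G → queue [O, D, A, N, G]
Visit O; enqueue H, B → queue [D, A, N, G, H, B]
Visit D → queue [A, N, G, H, B]
Visit A; enqueue M → queue [N, G, H, B, M]
Visit N; enqueue C, L → queue [G, H, B, M, C, L]
Visit G → queue [H, B, M, C, L]
Visit H → queue [B, M, C, L]
Visit B → queue [M, C, L]
Visit M → queue [C, L]
Visit C; enqueue K, E → queue [L, K, E]
Visit L; enqueue F → queue [K, E, F]
Visit K; enqueue J → queue [E, F, J]
Visit E → queue [F, J]
Visit F → queue [J]
Visit J → queue []

I, O, D, A, N, G, H, B, M, C, L, K, E, F, J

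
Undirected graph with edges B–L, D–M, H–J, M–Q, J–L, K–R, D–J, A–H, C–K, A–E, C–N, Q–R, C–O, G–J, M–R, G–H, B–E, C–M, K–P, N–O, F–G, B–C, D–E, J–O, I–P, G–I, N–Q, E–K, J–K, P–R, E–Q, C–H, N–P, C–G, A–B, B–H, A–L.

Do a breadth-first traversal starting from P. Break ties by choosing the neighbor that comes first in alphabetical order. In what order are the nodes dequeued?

P → I → K → N → R → G → C → E → J → O → Q → M → F → H → B → A → D → L

Visit P; enqueue I, K, N, R → queue [I, K, N, R]
Visit I; enqueue G → queue [K, N, R, G]
Visit K; enqueue C, E, J → queue [N, R, G, C, E, J]
Visit N; enqueue O, Q → queue [R, G, C, E, J, O, Q]
Visit R; enqueue M → queue [G, C, E, J, O, Q, M]
Visit G; enqueue F, H → queue [C, E, J, O, Q, M, F, H]
Visit C; enqueue B → queue [E, J, O, Q, M, F, H, B]
Visit E; enqueue A, D → queue [J, O, Q, M, F, H, B, A, D]
Visit J; enqueue L → queue [O, Q, M, F, H, B, A, D, L]
Visit O → queue [Q, M, F, H, B, A, D, L]
Visit Q → queue [M, F, H, B, A, D, L]
Visit M → queue [F, H, B, A, D, L]
Visit F → queue [H, B, A, D, L]
Visit H → queue [B, A, D, L]
Visit B → queue [A, D, L]
Visit A → queue [D, L]
Visit D → queue [L]
Visit L → queue []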